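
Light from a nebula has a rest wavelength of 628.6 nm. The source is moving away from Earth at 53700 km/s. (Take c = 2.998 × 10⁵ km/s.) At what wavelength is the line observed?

753.4 nm

β = v/c = 53700/299800 = 0.1791.
Relativistic Doppler for wavelength: λ' = λ₀ · √((1 + β)/(1 − β)).
λ' = 628.6 × √(1.1791/0.8209) = 628.6 × 1.19850 ≈ 753.4 nm.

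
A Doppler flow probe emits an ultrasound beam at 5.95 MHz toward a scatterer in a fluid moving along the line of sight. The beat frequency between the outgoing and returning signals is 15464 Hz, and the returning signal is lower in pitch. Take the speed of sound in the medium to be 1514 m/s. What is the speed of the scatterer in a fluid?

Double Doppler shift off a moving reflector: f₂ = f₀ · (v + u)/(v − u) (u > 0 toward emitter).
Returning signal is lower, so f₂ = f₀ − Δf = 5950000 − 15464 = 5934536 Hz.
Rearranging, u = v · (f₂ − f₀)/(f₂ + f₀) = 1514 × -15464/11884536 ≈ -1.97 m/s.
So the scatterer in a fluid is moving at 1.97 m/s away from the emitter.

1.97 m/s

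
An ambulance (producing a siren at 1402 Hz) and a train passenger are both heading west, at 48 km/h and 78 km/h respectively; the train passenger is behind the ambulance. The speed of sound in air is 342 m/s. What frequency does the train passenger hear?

48 km/h = 13.33 m/s; 78 km/h = 21.67 m/s.
The train passenger is behind, so the ambulance is moving away from it while the train passenger is moving toward the ambulance.
Both move, so f' = f · (v + v_o)/(v + v_s).
f' = 1402 × (342 + 21.67)/(342 + 13.33) = 1402 × 363.67/355.33 ≈ 1435 Hz.

1435 Hz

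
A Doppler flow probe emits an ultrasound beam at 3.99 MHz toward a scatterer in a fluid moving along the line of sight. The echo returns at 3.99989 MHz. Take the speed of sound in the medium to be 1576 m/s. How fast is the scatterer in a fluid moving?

1.95 m/s

Double Doppler shift off a moving reflector: f₂ = f₀ · (v + u)/(v − u) (u > 0 toward emitter).
Rearranging, u = v · (f₂ − f₀)/(f₂ + f₀) = 1576 × 0.00989/7.98989 ≈ 1.95 m/s.
So the scatterer in a fluid is moving at 1.95 m/s toward the emitter.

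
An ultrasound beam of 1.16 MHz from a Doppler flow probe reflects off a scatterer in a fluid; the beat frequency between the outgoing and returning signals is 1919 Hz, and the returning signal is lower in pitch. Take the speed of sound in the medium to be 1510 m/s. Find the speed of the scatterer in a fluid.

1.25 m/s

Double Doppler shift off a moving reflector: f₂ = f₀ · (v + u)/(v − u) (u > 0 toward emitter).
Returning signal is lower, so f₂ = f₀ − Δf = 1160000 − 1919 = 1158081 Hz.
Rearranging, u = v · (f₂ − f₀)/(f₂ + f₀) = 1510 × -1919/2318081 ≈ -1.25 m/s.
So the scatterer in a fluid is moving at 1.25 m/s away from the emitter.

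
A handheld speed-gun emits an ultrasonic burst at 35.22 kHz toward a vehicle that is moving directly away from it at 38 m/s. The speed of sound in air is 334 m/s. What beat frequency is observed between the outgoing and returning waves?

7195 Hz

At the vehicle (a moving observer), f₁ = f₀ · (v − u)/v = 35.22 × 296/334 ≈ 31.21 kHz.
The reflection then acts as a moving source: f₂ = f₁ · v/(v + u) ≈ 28.02 kHz.
Beat frequency (with f₀ = 35220 Hz): |f₂ − f₀| = 2u·f₀/(v + u) = 2 × 38 × 35220/372 ≈ 7195 Hz.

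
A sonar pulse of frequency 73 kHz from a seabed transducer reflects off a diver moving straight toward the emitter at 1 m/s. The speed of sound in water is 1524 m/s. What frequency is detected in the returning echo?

The diver first receives the wave as a moving observer: f₁ = f₀ · (v + u)/v = 73 × (1524 + 1)/1524 ≈ 73.0 kHz.
The reflection then acts as a moving source: f₂ = f₁ · v/(v − u) ≈ 73.1 kHz.

73.1 kHz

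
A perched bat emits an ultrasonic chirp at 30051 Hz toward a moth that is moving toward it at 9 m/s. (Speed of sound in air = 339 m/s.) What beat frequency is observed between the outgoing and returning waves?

At the moth (a moving observer), f₁ = f₀ · (v + u)/v = 30051 × 348/339 ≈ 30849 Hz.
The reflection then acts as a moving source: f₂ = f₁ · v/(v − u) ≈ 31690 Hz.
Beat frequency: |f₂ − f₀| = 2u·f₀/(v − u) = 2 × 9 × 30051/330 ≈ 1639 Hz.

1639 Hz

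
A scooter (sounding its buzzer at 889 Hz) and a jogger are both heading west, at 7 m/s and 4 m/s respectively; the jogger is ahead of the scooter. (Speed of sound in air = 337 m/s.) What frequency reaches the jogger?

The jogger is ahead, so the scooter is moving toward it while the jogger is moving away from the scooter.
With source approaching and observer receding, f' = f · (v − v_o)/(v − v_s).
f' = 889 × (337 − 4)/(337 − 7) = 889 × 333/330 ≈ 897 Hz.

897 Hz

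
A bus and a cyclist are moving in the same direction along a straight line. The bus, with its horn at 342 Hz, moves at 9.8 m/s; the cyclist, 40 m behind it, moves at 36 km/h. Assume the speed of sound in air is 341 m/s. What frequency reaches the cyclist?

36 km/h = 10 m/s.
The cyclist is behind, so the bus is moving away from it while the cyclist is moving toward the bus.
General Doppler shift: f' = f · (v + v_o)/(v + v_s).
f' = 342 × (341 + 10)/(341 + 9.8) = 342 × 351/350.8 ≈ 342 Hz.

342 Hz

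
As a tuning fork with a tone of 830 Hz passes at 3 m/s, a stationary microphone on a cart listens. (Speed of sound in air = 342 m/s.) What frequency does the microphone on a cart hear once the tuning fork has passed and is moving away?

Receding: f₂ = f · v/(v + v_s) = 830 × 342/345 ≈ 823 Hz.

823 Hz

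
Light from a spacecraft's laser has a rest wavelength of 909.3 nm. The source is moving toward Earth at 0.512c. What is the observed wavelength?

516.6 nm

Relativistic Doppler for wavelength: λ' = λ₀ · √((1 − β)/(1 + β)).
λ' = 909.3 × √(0.4880/1.5120) = 909.3 × 0.56811 ≈ 516.6 nm.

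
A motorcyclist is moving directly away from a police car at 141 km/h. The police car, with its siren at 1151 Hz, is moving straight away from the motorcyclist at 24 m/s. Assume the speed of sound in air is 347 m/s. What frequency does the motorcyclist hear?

955 Hz

141 km/h = 39.17 m/s.
General Doppler shift: f' = f · (v − v_o)/(v + v_s).
f' = 1151 × (347 − 39.17)/(347 + 24) = 1151 × 307.83/371 ≈ 955 Hz.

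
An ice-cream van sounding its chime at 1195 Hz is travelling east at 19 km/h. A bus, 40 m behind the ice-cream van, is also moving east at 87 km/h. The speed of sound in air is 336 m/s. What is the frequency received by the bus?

19 km/h = 5.278 m/s; 87 km/h = 24.17 m/s.
The bus is behind, so the ice-cream van is moving away from it while the bus is moving toward the ice-cream van.
With source receding and observer approaching, f' = f · (v + v_o)/(v + v_s).
f' = 1195 × (336 + 24.17)/(336 + 5.278) = 1195 × 360.17/341.28 ≈ 1261 Hz.

1261 Hz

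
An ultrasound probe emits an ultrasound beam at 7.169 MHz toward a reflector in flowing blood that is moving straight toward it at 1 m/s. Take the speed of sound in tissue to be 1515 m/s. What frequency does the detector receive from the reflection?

At the reflector in flowing blood (a moving observer), f₁ = f₀ · (v + u)/v = 7.169 × 1516/1515 ≈ 7.174 MHz.
On reflection it acts as a source moving toward the stationary detector: f₂ = f₁ · v/(v − u) = 7.174 × 1515/1514 ≈ 7.178 MHz.
Equivalently f₂ = f₀ · (v + u)/(v − u).

7.178 MHz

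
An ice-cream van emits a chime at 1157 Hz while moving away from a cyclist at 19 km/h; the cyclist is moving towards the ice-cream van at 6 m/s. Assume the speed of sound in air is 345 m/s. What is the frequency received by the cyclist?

1159 Hz

19 km/h = 5.278 m/s.
With source receding and observer approaching, f' = f · (v + v_o)/(v + v_s).
f' = 1157 × (345 + 6)/(345 + 5.278) = 1157 × 351/350.28 ≈ 1159 Hz.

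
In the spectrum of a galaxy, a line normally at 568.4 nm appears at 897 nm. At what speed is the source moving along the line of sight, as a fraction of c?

λ'/λ₀ = 1.5781 > 1 (redshift), so the source is receding.
λ'/λ₀ = √((1 + β)/(1 − β)) for a receding source ⇒ β = (r² − 1)/(r² + 1) with r = λ'/λ₀.
β = (2.4904 − 1)/(2.4904 + 1) ≈ 0.427.

0.427c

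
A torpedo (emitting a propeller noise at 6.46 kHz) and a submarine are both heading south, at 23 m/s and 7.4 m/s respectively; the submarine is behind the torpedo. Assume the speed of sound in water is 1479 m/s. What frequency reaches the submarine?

The submarine is behind, so the torpedo is moving away from it while the submarine is moving toward the torpedo.
General Doppler shift: f' = f · (v + v_o)/(v + v_s).
f' = 6.46 × (1479 + 7.4)/(1479 + 23) = 6.46 × 1486.4/1502 ≈ 6.39 kHz.

6.39 kHz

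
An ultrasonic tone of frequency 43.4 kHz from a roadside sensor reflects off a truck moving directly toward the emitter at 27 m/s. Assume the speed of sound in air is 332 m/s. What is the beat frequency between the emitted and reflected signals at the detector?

7684 Hz

The truck first receives the wave as a moving observer: f₁ = f₀ · (v + u)/v = 43.4 × (332 + 27)/332 ≈ 46.93 kHz.
On reflection it acts as a source moving toward the stationary detector: f₂ = f₁ · v/(v − u) = 46.93 × 332/305 ≈ 51.08 kHz.
Beat frequency (with f₀ = 43400 Hz): |f₂ − f₀| = 2u·f₀/(v − u) = 2 × 27 × 43400/305 ≈ 7684 Hz.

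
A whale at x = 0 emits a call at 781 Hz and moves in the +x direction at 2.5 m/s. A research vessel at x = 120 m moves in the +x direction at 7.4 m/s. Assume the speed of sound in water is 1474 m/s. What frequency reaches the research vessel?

778 Hz

The observer lies on the +x side, so the source is heading toward the observer and the observer is heading away from the source.
Both move, so f' = f · (v − v_o)/(v − v_s).
f' = 781 × (1474 − 7.4)/(1474 − 2.5) = 781 × 1466.6/1471.5 ≈ 778 Hz.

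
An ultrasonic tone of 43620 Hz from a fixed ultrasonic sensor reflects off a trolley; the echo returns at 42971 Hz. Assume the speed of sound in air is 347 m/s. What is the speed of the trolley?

Double Doppler shift off a moving reflector: f₂ = f₀ · (v + u)/(v − u) (u > 0 toward emitter).
Rearranging, u = v · (f₂ − f₀)/(f₂ + f₀) = 347 × -649/86591 ≈ -2.60 m/s.
So the trolley is moving at 2.60 m/s away from the emitter.

2.60 m/s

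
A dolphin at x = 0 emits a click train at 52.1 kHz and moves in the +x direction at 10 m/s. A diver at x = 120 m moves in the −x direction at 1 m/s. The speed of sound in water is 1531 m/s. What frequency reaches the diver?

The observer lies on the +x side, so the source is heading toward the observer and the observer is heading toward the source.
With source approaching and observer approaching, f' = f · (v + v_o)/(v − v_s).
f' = 52.1 × (1531 + 1)/(1531 − 10) = 52.1 × 1532/1521 ≈ 52.5 kHz.

52.5 kHz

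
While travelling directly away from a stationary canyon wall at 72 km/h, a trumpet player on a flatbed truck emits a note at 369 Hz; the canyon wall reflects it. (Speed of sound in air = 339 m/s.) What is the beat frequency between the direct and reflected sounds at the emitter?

41.1 Hz

72 km/h = 20 m/s.
The canyon wall receives the sound from a moving source: f₁ = f₀ · v/(v + v_e) = 369 × 339/359 ≈ 348.4 Hz.
On the return leg the trumpet player on a flatbed truck is a moving observer: f₂ = f₁ · (v − v_e)/v = 348.4 × 319/339 ≈ 327.9 Hz.
Equivalently f₂ = f₀ · (v − v_e)/(v + v_e).
Beat against the emitted tone: |f₂ − f₀| = 2v_e·f₀/(v + v_e) = 2 × 20 × 369/359 ≈ 41.1 Hz.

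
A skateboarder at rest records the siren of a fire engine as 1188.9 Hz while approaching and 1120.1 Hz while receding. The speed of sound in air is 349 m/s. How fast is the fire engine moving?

10.4 m/s

f₁/f₂ = (v + v_s)/(v − v_s), so v_s = v · (f₁ − f₂)/(f₁ + f₂).
v_s = 349 × (1188.9 − 1120.1)/(1188.9 + 1120.1) = 349 × 68.8/2309.0 ≈ 10.4 m/s.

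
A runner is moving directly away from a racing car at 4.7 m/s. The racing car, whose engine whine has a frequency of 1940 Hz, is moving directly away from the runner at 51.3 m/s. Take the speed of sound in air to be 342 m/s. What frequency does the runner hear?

General Doppler shift: f' = f · (v − v_o)/(v + v_s).
f' = 1940 × (342 − 4.7)/(342 + 51.3) = 1940 × 337.3/393.3 ≈ 1664 Hz.

1664 Hz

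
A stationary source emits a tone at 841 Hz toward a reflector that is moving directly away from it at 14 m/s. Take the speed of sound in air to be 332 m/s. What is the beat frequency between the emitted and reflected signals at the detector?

68 Hz

The reflector first receives the wave as a moving observer: f₁ = f₀ · (v − u)/v = 841 × (332 − 14)/332 ≈ 805.5 Hz.
The reflection then acts as a moving source: f₂ = f₁ · v/(v + u) ≈ 772.9 Hz.
Equivalently f₂ = f₀ · (v − u)/(v + u).
Beat frequency: |f₂ − f₀| = 2u·f₀/(v + u) = 2 × 14 × 841/346 ≈ 68 Hz.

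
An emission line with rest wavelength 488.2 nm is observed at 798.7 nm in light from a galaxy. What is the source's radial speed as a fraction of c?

λ'/λ₀ = 1.6360 > 1 (redshift), so the source is receding.
λ'/λ₀ = √((1 + β)/(1 − β)) for a receding source ⇒ β = (r² − 1)/(r² + 1) with r = λ'/λ₀.
β = (2.6765 − 1)/(2.6765 + 1) ≈ 0.456.

0.456c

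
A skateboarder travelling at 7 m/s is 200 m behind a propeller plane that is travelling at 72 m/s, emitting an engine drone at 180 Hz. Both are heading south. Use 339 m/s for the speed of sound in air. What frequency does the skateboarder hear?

The skateboarder is behind, so the propeller plane is moving away from it while the skateboarder is moving toward the propeller plane.
Both move, so f' = f · (v + v_o)/(v + v_s).
f' = 180 × (339 + 7)/(339 + 72) = 180 × 346/411 ≈ 152 Hz.

152 Hz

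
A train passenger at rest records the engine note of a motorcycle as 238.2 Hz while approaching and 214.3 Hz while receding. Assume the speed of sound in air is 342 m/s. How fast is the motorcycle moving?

18.1 m/s

f₁/f₂ = (v + v_s)/(v − v_s), so v_s = v · (f₁ − f₂)/(f₁ + f₂).
v_s = 342 × (238.2 − 214.3)/(238.2 + 214.3) = 342 × 23.9/452.5 ≈ 18.1 m/s.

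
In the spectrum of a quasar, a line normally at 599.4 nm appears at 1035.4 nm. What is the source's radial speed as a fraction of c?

λ'/λ₀ = 1.7274 > 1 (redshift), so the source is receding.
λ'/λ₀ = √((1 + β)/(1 − β)) for a receding source ⇒ β = (r² − 1)/(r² + 1) with r = λ'/λ₀.
β = (2.9839 − 1)/(2.9839 + 1) ≈ 0.498.

0.498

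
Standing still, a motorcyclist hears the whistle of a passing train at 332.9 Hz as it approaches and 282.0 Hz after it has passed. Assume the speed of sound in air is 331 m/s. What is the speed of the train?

f₁/f₂ = (v + v_s)/(v − v_s), so v_s = v · (f₁ − f₂)/(f₁ + f₂).
v_s = 331 × (332.9 − 282.0)/(332.9 + 282.0) = 331 × 50.9/614.9 ≈ 27 m/s.

27 m/s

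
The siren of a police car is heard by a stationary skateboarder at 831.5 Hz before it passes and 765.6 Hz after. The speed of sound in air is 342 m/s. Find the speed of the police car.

14.1 m/s

f₁/f₂ = (v + v_s)/(v − v_s), so v_s = v · (f₁ − f₂)/(f₁ + f₂).
v_s = 342 × (831.5 − 765.6)/(831.5 + 765.6) = 342 × 65.9/1597.1 ≈ 14.1 m/s.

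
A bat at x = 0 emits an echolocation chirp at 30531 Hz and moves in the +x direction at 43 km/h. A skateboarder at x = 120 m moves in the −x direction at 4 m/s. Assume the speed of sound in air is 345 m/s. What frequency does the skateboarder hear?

31993 Hz

43 km/h = 11.94 m/s.
The observer lies on the +x side, so the source is heading toward the observer and the observer is heading toward the source.
Both move, so f' = f · (v + v_o)/(v − v_s).
f' = 30531 × (345 + 4)/(345 − 11.94) = 30531 × 349/333.06 ≈ 31993 Hz.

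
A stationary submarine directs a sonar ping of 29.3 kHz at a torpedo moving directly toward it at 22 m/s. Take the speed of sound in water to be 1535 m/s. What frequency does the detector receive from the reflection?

30.2 kHz

The torpedo first receives the wave as a moving observer: f₁ = f₀ · (v + u)/v = 29.3 × (1535 + 22)/1535 ≈ 29.7 kHz.
On reflection it acts as a source moving toward the stationary detector: f₂ = f₁ · v/(v − u) = 29.7 × 1535/1513 ≈ 30.2 kHz.
Equivalently f₂ = f₀ · (v + u)/(v − u).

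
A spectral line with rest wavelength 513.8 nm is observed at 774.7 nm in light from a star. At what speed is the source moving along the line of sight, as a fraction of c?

0.389c

λ'/λ₀ = 1.5078 > 1 (redshift), so the source is receding.
λ'/λ₀ = √((1 + β)/(1 − β)) for a receding source ⇒ β = (r² − 1)/(r² + 1) with r = λ'/λ₀.
β = (2.2734 − 1)/(2.2734 + 1) ≈ 0.389.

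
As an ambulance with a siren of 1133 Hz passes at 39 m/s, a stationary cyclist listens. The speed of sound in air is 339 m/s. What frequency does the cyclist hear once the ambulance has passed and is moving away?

Receding: f₂ = f · v/(v + v_s) = 1133 × 339/378 ≈ 1016 Hz.

1016 Hz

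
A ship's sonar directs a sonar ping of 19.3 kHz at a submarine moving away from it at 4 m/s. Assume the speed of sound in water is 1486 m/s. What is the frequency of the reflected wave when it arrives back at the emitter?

The submarine first receives the wave as a moving observer: f₁ = f₀ · (v − u)/v = 19.3 × (1486 − 4)/1486 ≈ 19.25 kHz.
On reflection it acts as a source moving away from the stationary detector: f₂ = f₁ · v/(v + u) = 19.25 × 1486/1490 ≈ 19.20 kHz.

19.20 kHz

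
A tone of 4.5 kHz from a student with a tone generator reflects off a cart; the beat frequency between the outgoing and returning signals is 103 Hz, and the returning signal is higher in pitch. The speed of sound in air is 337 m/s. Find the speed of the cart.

Double Doppler shift off a moving reflector: f₂ = f₀ · (v + u)/(v − u) (u > 0 toward emitter).
Returning signal is higher, so f₂ = f₀ + Δf = 4500 + 103 = 4603 Hz.
Rearranging, u = v · (f₂ − f₀)/(f₂ + f₀) = 337 × 103/9103 ≈ 3.8 m/s.
So the cart is moving at 3.8 m/s toward the emitter.

3.8 m/s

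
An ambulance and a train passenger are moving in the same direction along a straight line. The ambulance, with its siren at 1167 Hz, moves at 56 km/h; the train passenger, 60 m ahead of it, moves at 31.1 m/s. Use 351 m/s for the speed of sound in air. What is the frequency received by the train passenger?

1113 Hz

56 km/h = 15.56 m/s.
The train passenger is ahead, so the ambulance is moving toward it while the train passenger is moving away from the ambulance.
Both move, so f' = f · (v − v_o)/(v − v_s).
f' = 1167 × (351 − 31.1)/(351 − 15.56) = 1167 × 319.9/335.44 ≈ 1113 Hz.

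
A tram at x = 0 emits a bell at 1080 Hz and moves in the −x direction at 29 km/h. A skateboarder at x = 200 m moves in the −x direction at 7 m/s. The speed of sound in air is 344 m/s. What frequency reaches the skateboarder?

29 km/h = 8.056 m/s.
The observer lies on the +x side, so the source is heading away from the observer and the observer is heading toward the source.
General Doppler shift: f' = f · (v + v_o)/(v + v_s).
f' = 1080 × (344 + 7)/(344 + 8.056) = 1080 × 351/352.06 ≈ 1077 Hz.

1077 Hz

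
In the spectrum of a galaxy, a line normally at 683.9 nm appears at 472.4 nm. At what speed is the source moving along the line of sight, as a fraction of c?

0.354

λ'/λ₀ = 0.6907 < 1 (blueshift), so the source is approaching.
λ'/λ₀ = √((1 − β)/(1 + β)) for an approaching source ⇒ β = (1 − r²)/(1 + r²) with r = λ'/λ₀.
β = (1 − 0.4771)/(1 + 0.4771) ≈ 0.354.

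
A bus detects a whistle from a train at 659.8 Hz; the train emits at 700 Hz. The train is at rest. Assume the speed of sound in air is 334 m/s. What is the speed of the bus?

f' < f, so the bus is receding.
f' = f · (v − v_o)/v ⇒ v_o = v · |f'/f − 1|.
v_o = 334 × |659.8/700 − 1| = 334 × 0.05743 ≈ 19.2 m/s.

19.2 m/s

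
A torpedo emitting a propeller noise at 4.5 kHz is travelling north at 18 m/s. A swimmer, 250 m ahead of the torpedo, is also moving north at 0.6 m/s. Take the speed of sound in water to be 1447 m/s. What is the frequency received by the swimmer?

The swimmer is ahead, so the torpedo is moving toward it while the swimmer is moving away from the torpedo.
General Doppler shift: f' = f · (v − v_o)/(v − v_s).
f' = 4.5 × (1447 − 0.6)/(1447 − 18) = 4.5 × 1446.4/1429 ≈ 4.55 kHz.

4.55 kHz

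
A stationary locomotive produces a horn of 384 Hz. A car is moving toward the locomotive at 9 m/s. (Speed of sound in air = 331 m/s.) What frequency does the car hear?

394 Hz

Only the observer moves, toward the source, so f' = f · (v + v_o)/v.
f' = 384 × (331 + 9)/331 = 384 × 340/331 ≈ 394 Hz.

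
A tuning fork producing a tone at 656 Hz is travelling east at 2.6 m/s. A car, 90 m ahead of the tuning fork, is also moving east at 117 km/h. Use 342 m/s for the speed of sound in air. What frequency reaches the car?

598 Hz

117 km/h = 32.5 m/s.
The car is ahead, so the tuning fork is moving toward it while the car is moving away from the tuning fork.
General Doppler shift: f' = f · (v − v_o)/(v − v_s).
f' = 656 × (342 − 32.5)/(342 − 2.6) = 656 × 309.5/339.4 ≈ 598 Hz.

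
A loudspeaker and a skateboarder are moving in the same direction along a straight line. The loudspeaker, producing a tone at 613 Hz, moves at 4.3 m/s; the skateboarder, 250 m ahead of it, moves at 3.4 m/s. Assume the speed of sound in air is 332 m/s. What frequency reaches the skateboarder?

615 Hz

The skateboarder is ahead, so the loudspeaker is moving toward it while the skateboarder is moving away from the loudspeaker.
General Doppler shift: f' = f · (v − v_o)/(v − v_s).
f' = 613 × (332 − 3.4)/(332 − 4.3) = 613 × 328.6/327.7 ≈ 615 Hz.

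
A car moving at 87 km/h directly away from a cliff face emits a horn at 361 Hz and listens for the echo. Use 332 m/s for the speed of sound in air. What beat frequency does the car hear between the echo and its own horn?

49.0 Hz

87 km/h = 24.17 m/s.
The cliff face receives the sound from a moving source: f₁ = f₀ · v/(v + v_e) = 361 × 332/356.17 ≈ 336.5 Hz.
On the return leg the car is a moving observer: f₂ = f₁ · (v − v_e)/v = 336.5 × 307.83/332 ≈ 312.0 Hz.
Beat against the emitted tone: |f₂ − f₀| = 2v_e·f₀/(v + v_e) = 2 × 24.17 × 361/356.17 ≈ 49.0 Hz.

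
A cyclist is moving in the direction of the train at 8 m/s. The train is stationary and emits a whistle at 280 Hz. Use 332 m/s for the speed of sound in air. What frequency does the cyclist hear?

Moving observer, stationary source: f' = f · (v + v_o)/v.
f' = 280 × (332 + 8)/332 = 280 × 340/332 ≈ 287 Hz.

287 Hz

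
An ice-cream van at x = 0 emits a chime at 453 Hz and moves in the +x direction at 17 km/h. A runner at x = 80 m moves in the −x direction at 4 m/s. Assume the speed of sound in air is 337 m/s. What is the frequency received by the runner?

17 km/h = 4.722 m/s.
The observer lies on the +x side, so the source is heading toward the observer and the observer is heading toward the source.
Both move, so f' = f · (v + v_o)/(v − v_s).
f' = 453 × (337 + 4)/(337 − 4.722) = 453 × 341/332.28 ≈ 465 Hz.

465 Hz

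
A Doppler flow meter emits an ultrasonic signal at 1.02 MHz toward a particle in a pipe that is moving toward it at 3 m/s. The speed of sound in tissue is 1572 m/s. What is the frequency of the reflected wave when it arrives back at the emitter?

At the particle in a pipe (a moving observer), f₁ = f₀ · (v + u)/v = 1.02 × 1575/1572 ≈ 1.0219 MHz.
On reflection it acts as a source moving toward the stationary detector: f₂ = f₁ · v/(v − u) = 1.0219 × 1572/1569 ≈ 1.0239 MHz.

1.0239 MHz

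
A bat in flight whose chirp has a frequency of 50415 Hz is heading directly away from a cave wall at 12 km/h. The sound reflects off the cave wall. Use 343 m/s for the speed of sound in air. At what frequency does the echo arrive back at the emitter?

12 km/h = 3.333 m/s.
The cave wall receives the sound from a moving source: f₁ = f₀ · v/(v + v_e) = 50415 × 343/346.33 ≈ 49930 Hz.
On the return leg the bat in flight is a moving observer: f₂ = f₁ · (v − v_e)/v = 49930 × 339.67/343 ≈ 49445 Hz.
Equivalently f₂ = f₀ · (v − v_e)/(v + v_e).

49445 Hz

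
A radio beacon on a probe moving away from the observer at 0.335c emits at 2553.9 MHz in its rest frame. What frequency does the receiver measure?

Relativistic Doppler for frequency: f' = f₀ · √((1 − β)/(1 + β)).
f' = 2553.9 × √(0.6650/1.3350) = 2553.9 × 0.70578 ≈ 1802.5 MHz.

1802.5 MHz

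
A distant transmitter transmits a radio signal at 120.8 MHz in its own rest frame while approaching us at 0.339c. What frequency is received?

Relativistic Doppler for frequency: f' = f₀ · √((1 + β)/(1 − β)).
f' = 120.8 × √(1.3390/0.6610) = 120.8 × 1.42328 ≈ 171.9 MHz.

171.9 MHz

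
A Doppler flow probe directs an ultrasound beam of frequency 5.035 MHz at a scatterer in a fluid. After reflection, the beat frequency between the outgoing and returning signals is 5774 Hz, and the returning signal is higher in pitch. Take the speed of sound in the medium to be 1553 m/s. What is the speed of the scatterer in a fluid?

0.89 m/s

Double Doppler shift off a moving reflector: f₂ = f₀ · (v + u)/(v − u) (u > 0 toward emitter).
Returning signal is higher, so f₂ = f₀ + Δf = 5035000 + 5774 = 5040774 Hz.
Rearranging, u = v · (f₂ − f₀)/(f₂ + f₀) = 1553 × 5774/10075774 ≈ 0.89 m/s.
So the scatterer in a fluid is moving at 0.89 m/s toward the emitter.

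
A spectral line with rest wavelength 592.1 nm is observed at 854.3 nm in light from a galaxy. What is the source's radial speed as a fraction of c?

0.351

λ'/λ₀ = 1.4428 > 1 (redshift), so the source is receding.
λ'/λ₀ = √((1 + β)/(1 − β)) for a receding source ⇒ β = (r² − 1)/(r² + 1) with r = λ'/λ₀.
β = (2.0818 − 1)/(2.0818 + 1) ≈ 0.351.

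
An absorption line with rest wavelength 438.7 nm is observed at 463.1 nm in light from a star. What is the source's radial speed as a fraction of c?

λ'/λ₀ = 1.0556 > 1 (redshift), so the source is receding.
λ'/λ₀ = √((1 + β)/(1 − β)) for a receding source ⇒ β = (r² − 1)/(r² + 1) with r = λ'/λ₀.
β = (1.1143 − 1)/(1.1143 + 1) ≈ 0.054.

0.054c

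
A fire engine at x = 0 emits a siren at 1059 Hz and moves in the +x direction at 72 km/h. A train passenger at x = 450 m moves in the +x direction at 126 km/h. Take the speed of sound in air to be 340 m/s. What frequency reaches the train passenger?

72 km/h = 20 m/s; 126 km/h = 35 m/s.
The observer lies on the +x side, so the source is heading toward the observer and the observer is heading away from the source.
General Doppler shift: f' = f · (v − v_o)/(v − v_s).
f' = 1059 × (340 − 35)/(340 − 20) = 1059 × 305/320 ≈ 1009 Hz.

1009 Hz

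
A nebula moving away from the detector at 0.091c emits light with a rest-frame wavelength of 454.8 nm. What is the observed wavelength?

498.3 nm

Relativistic Doppler for wavelength: λ' = λ₀ · √((1 + β)/(1 − β)).
λ' = 454.8 × √(1.0910/0.9090) = 454.8 × 1.09555 ≈ 498.3 nm.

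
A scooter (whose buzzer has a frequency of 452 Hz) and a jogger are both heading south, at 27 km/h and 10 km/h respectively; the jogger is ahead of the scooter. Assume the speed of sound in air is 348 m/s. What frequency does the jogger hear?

27 km/h = 7.5 m/s; 10 km/h = 2.778 m/s.
The jogger is ahead, so the scooter is moving toward it while the jogger is moving away from the scooter.
Both move, so f' = f · (v − v_o)/(v − v_s).
f' = 452 × (348 − 2.778)/(348 − 7.5) = 452 × 345.22/340.5 ≈ 458 Hz.

458 Hz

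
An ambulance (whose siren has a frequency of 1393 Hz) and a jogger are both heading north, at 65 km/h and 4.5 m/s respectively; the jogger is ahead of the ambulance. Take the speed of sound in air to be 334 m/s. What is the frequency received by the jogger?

1453 Hz

65 km/h = 18.06 m/s.
The jogger is ahead, so the ambulance is moving toward it while the jogger is moving away from the ambulance.
Both move, so f' = f · (v − v_o)/(v − v_s).
f' = 1393 × (334 − 4.5)/(334 − 18.06) = 1393 × 329.5/315.94 ≈ 1453 Hz.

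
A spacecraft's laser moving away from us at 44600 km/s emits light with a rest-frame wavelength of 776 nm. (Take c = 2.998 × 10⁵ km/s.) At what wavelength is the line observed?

β = v/c = 44600/299800 = 0.1488.
Relativistic Doppler for wavelength: λ' = λ₀ · √((1 + β)/(1 − β)).
λ' = 776 × √(1.1488/0.8512) = 776 × 1.16169 ≈ 901.5 nm.

901.5 nm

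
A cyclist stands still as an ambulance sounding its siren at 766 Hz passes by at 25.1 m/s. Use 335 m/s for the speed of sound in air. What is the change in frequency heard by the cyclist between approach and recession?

115 Hz

Approaching: f₁ = f · v/(v − v_s) = 766 × 335/309.9 ≈ 828 Hz.
Receding: f₂ = f · v/(v + v_s) = 766 × 335/360.1 ≈ 713 Hz.
Drop: f₁ − f₂ = 2f·v·v_s/(v² − v_s²) = 2 × 766 × 335 × 25.1/(335² − 25.1²) ≈ 115 Hz.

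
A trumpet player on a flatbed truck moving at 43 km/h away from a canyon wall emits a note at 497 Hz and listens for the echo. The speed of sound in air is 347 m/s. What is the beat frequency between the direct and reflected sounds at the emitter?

43 km/h = 11.94 m/s.
The canyon wall receives the sound from a moving source: f₁ = f₀ · v/(v + v_e) = 497 × 347/358.94 ≈ 480.5 Hz.
On the return leg the trumpet player on a flatbed truck is a moving observer: f₂ = f₁ · (v − v_e)/v = 480.5 × 335.06/347 ≈ 463.9 Hz.
Equivalently f₂ = f₀ · (v − v_e)/(v + v_e).
Beat against the emitted tone: |f₂ − f₀| = 2v_e·f₀/(v + v_e) = 2 × 11.94 × 497/358.94 ≈ 33.1 Hz.

33.1 Hz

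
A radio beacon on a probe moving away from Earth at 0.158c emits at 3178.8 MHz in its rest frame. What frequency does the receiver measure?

2710.6 MHz

Relativistic Doppler for frequency: f' = f₀ · √((1 − β)/(1 + β)).
f' = 3178.8 × √(0.8420/1.1580) = 3178.8 × 0.85271 ≈ 2710.6 MHz.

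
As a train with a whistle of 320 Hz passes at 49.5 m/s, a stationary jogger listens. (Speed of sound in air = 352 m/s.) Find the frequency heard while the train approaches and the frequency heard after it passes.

Approaching: f₁ = f · v/(v − v_s) = 320 × 352/302.5 ≈ 372 Hz.
Receding: f₂ = f · v/(v + v_s) = 320 × 352/401.5 ≈ 281 Hz.

372 Hz approaching; 281 Hz receding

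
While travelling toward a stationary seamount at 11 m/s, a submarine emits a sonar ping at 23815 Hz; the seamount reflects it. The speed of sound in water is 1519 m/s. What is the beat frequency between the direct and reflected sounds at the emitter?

The seamount receives the sound from a moving source: f₁ = f₀ · v/(v − v_e) = 23815 × 1519/1508 ≈ 23989 Hz.
On the return leg the submarine is a moving observer: f₂ = f₁ · (v + v_e)/v = 23989 × 1530/1519 ≈ 24162 Hz.
Equivalently f₂ = f₀ · (v + v_e)/(v − v_e).
Beat against the emitted tone: |f₂ − f₀| = 2v_e·f₀/(v − v_e) = 2 × 11 × 23815/1508 ≈ 347 Hz.

347 Hz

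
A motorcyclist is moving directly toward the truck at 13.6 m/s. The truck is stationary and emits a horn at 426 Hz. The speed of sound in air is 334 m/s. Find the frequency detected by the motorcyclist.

443 Hz

Only the observer moves, toward the source, so f' = f · (v + v_o)/v.
f' = 426 × (334 + 13.6)/334 = 426 × 347.6/334 ≈ 443 Hz.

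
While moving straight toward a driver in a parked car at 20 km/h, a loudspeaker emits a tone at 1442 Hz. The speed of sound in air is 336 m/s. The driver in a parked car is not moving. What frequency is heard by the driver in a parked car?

20 km/h = 5.556 m/s.
Moving source, stationary observer: f' = f · v/(v − v_s) since the source is approaching.
f' = 1442 × 336/(336 − 5.556) = 1442 × 336/330.4 ≈ 1466 Hz.

1466 Hz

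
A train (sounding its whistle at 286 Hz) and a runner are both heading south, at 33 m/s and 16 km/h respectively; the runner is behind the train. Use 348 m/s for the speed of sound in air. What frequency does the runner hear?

16 km/h = 4.444 m/s.
The runner is behind, so the train is moving away from it while the runner is moving toward the train.
Both move, so f' = f · (v + v_o)/(v + v_s).
f' = 286 × (348 + 4.444)/(348 + 33) = 286 × 352.44/381 ≈ 265 Hz.

265 Hz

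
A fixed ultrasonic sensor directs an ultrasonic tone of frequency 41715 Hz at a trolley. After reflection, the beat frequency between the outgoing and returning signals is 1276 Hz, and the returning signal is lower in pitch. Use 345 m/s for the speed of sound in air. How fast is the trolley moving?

Double Doppler shift off a moving reflector: f₂ = f₀ · (v + u)/(v − u) (u > 0 toward emitter).
Returning signal is lower, so f₂ = f₀ − Δf = 41715 − 1276 = 40439 Hz.
Rearranging, u = v · (f₂ − f₀)/(f₂ + f₀) = 345 × -1276/82154 ≈ -5.4 m/s.
So the trolley is moving at 5.4 m/s away from the emitter.

5.4 m/s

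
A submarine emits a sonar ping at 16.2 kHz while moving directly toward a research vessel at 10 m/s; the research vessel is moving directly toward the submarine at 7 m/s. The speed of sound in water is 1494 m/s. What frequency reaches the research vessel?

Both move, so f' = f · (v + v_o)/(v − v_s).
f' = 16.2 × (1494 + 7)/(1494 − 10) = 16.2 × 1501/1484 ≈ 16.39 kHz.

16.39 kHz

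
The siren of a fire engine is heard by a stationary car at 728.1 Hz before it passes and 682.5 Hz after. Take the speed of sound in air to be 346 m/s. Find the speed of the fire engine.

11.2 m/s

f₁/f₂ = (v + v_s)/(v − v_s), so v_s = v · (f₁ − f₂)/(f₁ + f₂).
v_s = 346 × (728.1 − 682.5)/(728.1 + 682.5) = 346 × 45.6/1410.6 ≈ 11.2 m/s.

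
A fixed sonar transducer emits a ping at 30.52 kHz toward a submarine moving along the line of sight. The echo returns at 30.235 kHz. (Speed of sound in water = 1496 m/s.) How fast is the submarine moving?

Double Doppler shift off a moving reflector: f₂ = f₀ · (v + u)/(v − u) (u > 0 toward emitter).
Rearranging, u = v · (f₂ − f₀)/(f₂ + f₀) = 1496 × -0.285/60.755 ≈ -7.0 m/s.
So the submarine is moving at 7.0 m/s away from the emitter.

7.0 m/s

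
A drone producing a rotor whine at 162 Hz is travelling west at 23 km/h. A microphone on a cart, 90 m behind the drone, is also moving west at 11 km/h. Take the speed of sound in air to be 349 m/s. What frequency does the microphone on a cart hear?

160 Hz

23 km/h = 6.389 m/s; 11 km/h = 3.056 m/s.
The microphone on a cart is behind, so the drone is moving away from it while the microphone on a cart is moving toward the drone.
Both move, so f' = f · (v + v_o)/(v + v_s).
f' = 162 × (349 + 3.056)/(349 + 6.389) = 162 × 352.06/355.39 ≈ 160 Hz.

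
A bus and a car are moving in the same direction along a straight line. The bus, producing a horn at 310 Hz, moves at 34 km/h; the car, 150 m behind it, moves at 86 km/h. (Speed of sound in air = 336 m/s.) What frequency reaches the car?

34 km/h = 9.444 m/s; 86 km/h = 23.89 m/s.
The car is behind, so the bus is moving away from it while the car is moving toward the bus.
Both move, so f' = f · (v + v_o)/(v + v_s).
f' = 310 × (336 + 23.89)/(336 + 9.444) = 310 × 359.89/345.44 ≈ 323 Hz.

323 Hz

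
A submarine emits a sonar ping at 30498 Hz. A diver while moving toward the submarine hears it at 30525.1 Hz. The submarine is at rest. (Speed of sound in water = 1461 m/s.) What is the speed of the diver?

1.30 m/s

f' = f · (v + v_o)/v ⇒ v_o = v · |f'/f − 1|.
v_o = 1461 × |30525.1/30498 − 1| = 1461 × 0.0008886 ≈ 1.30 m/s.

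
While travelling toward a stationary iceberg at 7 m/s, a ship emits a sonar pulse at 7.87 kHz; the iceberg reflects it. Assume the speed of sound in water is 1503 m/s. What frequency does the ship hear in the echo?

7.94 kHz

The iceberg receives the sound from a moving source: f₁ = f₀ · v/(v − v_e) = 7.87 × 1503/1496 ≈ 7.91 kHz.
On the return leg the ship is a moving observer: f₂ = f₁ · (v + v_e)/v = 7.91 × 1510/1503 ≈ 7.94 kHz.
Equivalently f₂ = f₀ · (v + v_e)/(v − v_e).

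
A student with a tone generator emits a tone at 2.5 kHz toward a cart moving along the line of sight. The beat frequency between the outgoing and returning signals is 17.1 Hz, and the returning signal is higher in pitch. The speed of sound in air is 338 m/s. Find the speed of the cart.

1.15 m/s

Double Doppler shift off a moving reflector: f₂ = f₀ · (v + u)/(v − u) (u > 0 toward emitter).
Returning signal is higher, so f₂ = f₀ + Δf = 2500 + 17.1 = 2517.1 Hz.
Rearranging, u = v · (f₂ − f₀)/(f₂ + f₀) = 338 × 17.1/5017.1 ≈ 1.15 m/s.
So the cart is moving at 1.15 m/s toward the emitter.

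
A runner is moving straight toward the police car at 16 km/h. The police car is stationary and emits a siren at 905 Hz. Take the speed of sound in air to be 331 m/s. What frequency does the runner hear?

16 km/h = 4.444 m/s.
Moving observer, stationary source: f' = f · (v + v_o)/v.
f' = 905 × (331 + 4.444)/331 = 905 × 335.44/331 ≈ 917 Hz.

917 Hz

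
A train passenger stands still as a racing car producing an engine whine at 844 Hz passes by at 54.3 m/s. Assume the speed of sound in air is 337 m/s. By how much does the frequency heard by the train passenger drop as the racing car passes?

279 Hz

Approaching: f₁ = f · v/(v − v_s) = 844 × 337/282.7 ≈ 1006 Hz.
Receding: f₂ = f · v/(v + v_s) = 844 × 337/391.3 ≈ 727 Hz.
Drop: f₁ − f₂ = 2f·v·v_s/(v² − v_s²) = 2 × 844 × 337 × 54.3/(337² − 54.3²) ≈ 279 Hz.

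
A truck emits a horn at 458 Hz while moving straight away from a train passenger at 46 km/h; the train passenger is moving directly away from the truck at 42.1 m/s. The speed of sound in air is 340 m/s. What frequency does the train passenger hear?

46 km/h = 12.78 m/s.
General Doppler shift: f' = f · (v − v_o)/(v + v_s).
f' = 458 × (340 − 42.1)/(340 + 12.78) = 458 × 297.9/352.78 ≈ 387 Hz.

387 Hz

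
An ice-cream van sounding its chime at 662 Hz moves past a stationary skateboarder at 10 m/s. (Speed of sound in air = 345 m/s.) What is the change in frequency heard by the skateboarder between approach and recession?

38.4 Hz

Approaching: f₁ = f · v/(v − v_s) = 662 × 345/335 ≈ 681.8 Hz.
Receding: f₂ = f · v/(v + v_s) = 662 × 345/355 ≈ 643.4 Hz.
Drop: f₁ − f₂ = 2f·v·v_s/(v² − v_s²) = 2 × 662 × 345 × 10/(345² − 10²) ≈ 38.4 Hz.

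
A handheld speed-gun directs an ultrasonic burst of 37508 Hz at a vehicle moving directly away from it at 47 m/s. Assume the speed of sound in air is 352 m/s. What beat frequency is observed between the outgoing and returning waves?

8836 Hz

At the vehicle (a moving observer), f₁ = f₀ · (v − u)/v = 37508 × 305/352 ≈ 32500 Hz.
On reflection it acts as a source moving away from the stationary detector: f₂ = f₁ · v/(v + u) = 32500 × 352/399 ≈ 28672 Hz.
Beat frequency: |f₂ − f₀| = 2u·f₀/(v + u) = 2 × 47 × 37508/399 ≈ 8836 Hz.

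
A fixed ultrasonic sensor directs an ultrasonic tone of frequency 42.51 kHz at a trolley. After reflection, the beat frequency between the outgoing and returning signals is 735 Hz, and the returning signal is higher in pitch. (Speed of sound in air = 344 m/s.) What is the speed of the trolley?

Double Doppler shift off a moving reflector: f₂ = f₀ · (v + u)/(v − u) (u > 0 toward emitter).
Returning signal is higher, so f₂ = f₀ + Δf = 42510 + 735 = 43245 Hz.
Rearranging, u = v · (f₂ − f₀)/(f₂ + f₀) = 344 × 735/85755 ≈ 2.95 m/s.
So the trolley is moving at 2.95 m/s toward the emitter.

2.95 m/s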